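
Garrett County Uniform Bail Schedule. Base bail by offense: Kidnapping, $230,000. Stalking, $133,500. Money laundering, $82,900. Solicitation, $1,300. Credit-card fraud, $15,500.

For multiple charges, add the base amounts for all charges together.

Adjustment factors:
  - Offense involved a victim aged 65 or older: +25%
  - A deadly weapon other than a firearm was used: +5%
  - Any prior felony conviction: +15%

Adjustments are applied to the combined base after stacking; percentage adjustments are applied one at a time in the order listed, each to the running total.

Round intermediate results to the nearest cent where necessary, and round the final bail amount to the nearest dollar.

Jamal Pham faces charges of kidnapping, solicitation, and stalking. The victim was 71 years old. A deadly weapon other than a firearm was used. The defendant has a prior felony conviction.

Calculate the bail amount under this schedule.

Base amounts from the schedule: kidnapping $230,000; solicitation $1,300; stalking $133,500.
Stacking rule: sum of all bases. $230,000 + $1,300 + $133,500 = $364,800.
Offense involved a victim aged 65 or older (+25%): $364,800 × 1.25 = $456,000.
A deadly weapon other than a firearm was used (+5%): $456,000 × 1.05 = $478,800.
Any prior felony conviction (+15%): $478,800 × 1.15 = $550,620.

$550,620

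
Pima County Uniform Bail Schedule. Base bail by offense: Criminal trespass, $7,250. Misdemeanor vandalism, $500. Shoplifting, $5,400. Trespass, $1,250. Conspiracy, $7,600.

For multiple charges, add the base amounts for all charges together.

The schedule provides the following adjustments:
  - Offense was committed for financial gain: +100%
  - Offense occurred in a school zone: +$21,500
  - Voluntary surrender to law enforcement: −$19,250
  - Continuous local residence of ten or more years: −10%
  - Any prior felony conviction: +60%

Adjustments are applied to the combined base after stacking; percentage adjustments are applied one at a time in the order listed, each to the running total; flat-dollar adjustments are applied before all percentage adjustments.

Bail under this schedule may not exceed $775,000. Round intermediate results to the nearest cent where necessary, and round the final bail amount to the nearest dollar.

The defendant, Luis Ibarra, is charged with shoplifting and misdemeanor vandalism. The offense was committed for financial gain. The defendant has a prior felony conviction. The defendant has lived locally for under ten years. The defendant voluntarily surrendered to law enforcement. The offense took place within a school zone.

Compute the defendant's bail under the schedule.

Base amounts from the schedule: shoplifting $5,400; misdemeanor vandalism $500.
Stacking rule: sum of all bases. $5,400 + $500 = $5,900.
Offense occurred in a school zone (+$21,500 flat): $5,900 + $21,500 = $27,400.
Voluntary surrender to law enforcement (−$19,250 flat): $27,400 − $19,250 = $8,150.
Offense was committed for financial gain (+100%): $8,150 × 2 = $16,300.
Any prior felony conviction (+60%): $16,300 × 1.6 = $26,080.
$26,080 is within the $775,000 maximum.

$26,080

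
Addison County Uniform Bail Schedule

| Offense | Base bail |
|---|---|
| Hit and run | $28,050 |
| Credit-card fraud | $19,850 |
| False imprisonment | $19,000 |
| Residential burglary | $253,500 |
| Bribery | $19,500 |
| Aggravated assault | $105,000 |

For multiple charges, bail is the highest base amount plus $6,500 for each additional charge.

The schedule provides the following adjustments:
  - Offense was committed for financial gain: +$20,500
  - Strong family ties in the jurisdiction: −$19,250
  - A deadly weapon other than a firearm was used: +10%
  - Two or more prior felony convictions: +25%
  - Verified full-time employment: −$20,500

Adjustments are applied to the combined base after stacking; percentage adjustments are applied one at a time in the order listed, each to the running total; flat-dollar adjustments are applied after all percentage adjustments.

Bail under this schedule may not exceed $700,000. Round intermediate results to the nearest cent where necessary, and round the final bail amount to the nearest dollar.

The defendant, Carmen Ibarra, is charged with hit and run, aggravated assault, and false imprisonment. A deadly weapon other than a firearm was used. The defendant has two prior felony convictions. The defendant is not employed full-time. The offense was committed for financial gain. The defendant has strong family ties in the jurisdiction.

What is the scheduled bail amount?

Base amounts from the schedule: hit and run $28,050; aggravated assault $105,000; false imprisonment $19,000.
Stacking rule: highest base plus $6,500 per additional charge. Highest is aggravated assault at $105,000; 2 additional charges → +$13,000. Combined base = $118,000.
A deadly weapon other than a firearm was used (+10%): $118,000 × 1.1 = $129,800.
Two or more prior felony convictions (+25%): $129,800 × 1.25 = $162,250.
Offense was committed for financial gain (+$20,500 flat): $162,250 + $20,500 = $182,750.
Strong family ties in the jurisdiction (−$19,250 flat): $182,750 − $19,250 = $163,500.
$163,500 is within the $700,000 maximum.

$163,500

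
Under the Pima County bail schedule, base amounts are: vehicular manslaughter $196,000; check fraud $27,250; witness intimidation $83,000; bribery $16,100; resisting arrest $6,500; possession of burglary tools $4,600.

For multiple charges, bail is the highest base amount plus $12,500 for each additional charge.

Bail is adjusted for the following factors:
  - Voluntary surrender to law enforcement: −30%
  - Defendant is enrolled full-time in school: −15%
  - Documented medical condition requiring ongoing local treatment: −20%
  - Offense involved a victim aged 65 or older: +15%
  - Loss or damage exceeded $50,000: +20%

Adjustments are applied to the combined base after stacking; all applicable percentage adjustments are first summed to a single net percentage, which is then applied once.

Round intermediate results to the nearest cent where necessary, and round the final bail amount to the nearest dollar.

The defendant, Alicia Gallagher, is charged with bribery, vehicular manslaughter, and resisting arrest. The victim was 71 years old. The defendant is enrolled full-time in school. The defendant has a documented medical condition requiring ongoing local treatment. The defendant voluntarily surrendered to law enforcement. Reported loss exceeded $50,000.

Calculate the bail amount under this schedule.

Base amounts from the schedule: bribery $16,100; vehicular manslaughter $196,000; resisting arrest $6,500.
Stacking rule: highest base plus $12,500 per additional charge. Highest is vehicular manslaughter at $196,000; 2 additional charges → +$25,000. Combined base = $221,000.
Net percentage adjustment: −30% −15% −20% +15% +20% = −30%. $221,000 × 0.7 = $154,700.

$154,700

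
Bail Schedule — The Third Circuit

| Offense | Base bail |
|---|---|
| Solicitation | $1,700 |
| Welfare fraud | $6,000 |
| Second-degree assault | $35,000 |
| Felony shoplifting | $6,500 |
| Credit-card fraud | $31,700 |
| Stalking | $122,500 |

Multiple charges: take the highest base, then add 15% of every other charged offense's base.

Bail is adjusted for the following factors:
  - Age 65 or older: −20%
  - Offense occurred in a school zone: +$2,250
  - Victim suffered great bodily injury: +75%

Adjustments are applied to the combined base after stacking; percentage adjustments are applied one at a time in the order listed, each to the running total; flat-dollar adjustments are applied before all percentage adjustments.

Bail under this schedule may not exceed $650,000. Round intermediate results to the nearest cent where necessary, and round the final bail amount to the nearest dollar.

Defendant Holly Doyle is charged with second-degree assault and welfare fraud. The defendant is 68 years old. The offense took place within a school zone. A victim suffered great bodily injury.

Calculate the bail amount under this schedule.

$53,410

Base amounts from the schedule: second-degree assault $35,000; welfare fraud $6,000.
Stacking rule: highest base plus 15% of each additional charge. Highest is second-degree assault at $35,000. Additional: $6,000 × 15% = $900. Combined base = $35,000 + $900 = $35,900.
Offense occurred in a school zone (+$2,250 flat): $35,900 + $2,250 = $38,150.
Age 65 or older (−20%): $38,150 × 0.8 = $30,520.
Victim suffered great bodily injury (+75%): $30,520 × 1.75 = $53,410.
$53,410 is within the $650,000 maximum.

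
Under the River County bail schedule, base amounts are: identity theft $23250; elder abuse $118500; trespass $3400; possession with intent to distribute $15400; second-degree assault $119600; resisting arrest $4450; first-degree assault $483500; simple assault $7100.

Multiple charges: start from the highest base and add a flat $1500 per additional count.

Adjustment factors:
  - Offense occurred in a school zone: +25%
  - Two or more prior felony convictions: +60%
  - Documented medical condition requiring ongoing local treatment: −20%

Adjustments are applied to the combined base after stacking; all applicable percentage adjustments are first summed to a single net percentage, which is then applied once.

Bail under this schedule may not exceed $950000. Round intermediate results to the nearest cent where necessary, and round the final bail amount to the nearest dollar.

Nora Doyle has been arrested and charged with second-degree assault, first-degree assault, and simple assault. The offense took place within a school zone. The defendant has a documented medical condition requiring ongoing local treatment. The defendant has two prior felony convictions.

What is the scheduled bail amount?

Base amounts from the schedule: second-degree assault $119600; first-degree assault $483500; simple assault $7100.
Stacking rule: highest base plus $1500 per additional charge. Highest is first-degree assault at $483500; 2 additional charges → +$3000. Combined base = $486500.
Net percentage adjustment: +25% +60% −20% = +65%. $486500 × 1.65 = $802725.
$802725 is within the $950000 maximum.

$802725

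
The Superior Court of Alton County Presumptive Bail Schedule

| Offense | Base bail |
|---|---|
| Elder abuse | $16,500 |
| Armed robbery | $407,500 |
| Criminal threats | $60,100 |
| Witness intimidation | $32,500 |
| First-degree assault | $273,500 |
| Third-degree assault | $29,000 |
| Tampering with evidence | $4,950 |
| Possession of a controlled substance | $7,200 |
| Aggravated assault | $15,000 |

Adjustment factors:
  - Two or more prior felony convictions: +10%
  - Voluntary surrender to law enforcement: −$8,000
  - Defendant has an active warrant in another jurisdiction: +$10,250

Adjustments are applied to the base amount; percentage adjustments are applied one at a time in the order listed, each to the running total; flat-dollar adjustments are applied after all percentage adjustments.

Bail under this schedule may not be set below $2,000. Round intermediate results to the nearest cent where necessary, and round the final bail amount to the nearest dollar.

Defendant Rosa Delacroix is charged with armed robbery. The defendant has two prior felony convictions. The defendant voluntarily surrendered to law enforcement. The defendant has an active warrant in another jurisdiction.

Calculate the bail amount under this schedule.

$450,500

Base amounts from the schedule: armed robbery $407,500.
Single charge. Combined base = $407,500.
Two or more prior felony convictions (+10%): $407,500 × 1.1 = $448,250.
Voluntary surrender to law enforcement (−$8,000 flat): $448,250 − $8,000 = $440,250.
Defendant has an active warrant in another jurisdiction (+$10,250 flat): $440,250 + $10,250 = $450,500.
$450,500 is at or above the $2,000 minimum.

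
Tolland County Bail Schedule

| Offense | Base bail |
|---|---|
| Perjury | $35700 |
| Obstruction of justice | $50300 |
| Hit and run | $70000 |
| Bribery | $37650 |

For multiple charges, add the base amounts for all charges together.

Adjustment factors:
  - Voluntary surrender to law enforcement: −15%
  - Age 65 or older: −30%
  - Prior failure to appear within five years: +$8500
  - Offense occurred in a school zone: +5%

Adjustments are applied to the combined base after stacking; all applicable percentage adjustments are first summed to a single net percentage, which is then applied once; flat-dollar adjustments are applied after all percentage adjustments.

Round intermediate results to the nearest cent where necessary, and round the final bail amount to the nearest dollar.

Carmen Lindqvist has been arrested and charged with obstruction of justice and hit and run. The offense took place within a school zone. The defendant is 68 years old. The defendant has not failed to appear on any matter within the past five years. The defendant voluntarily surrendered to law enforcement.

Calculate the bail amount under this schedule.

Base amounts from the schedule: obstruction of justice $50300; hit and run $70000.
Stacking rule: sum of all bases. $50300 + $70000 = $120300.
Net percentage adjustment: −15% −30% +5% = −40%. $120300 × 0.6 = $72180.

$72180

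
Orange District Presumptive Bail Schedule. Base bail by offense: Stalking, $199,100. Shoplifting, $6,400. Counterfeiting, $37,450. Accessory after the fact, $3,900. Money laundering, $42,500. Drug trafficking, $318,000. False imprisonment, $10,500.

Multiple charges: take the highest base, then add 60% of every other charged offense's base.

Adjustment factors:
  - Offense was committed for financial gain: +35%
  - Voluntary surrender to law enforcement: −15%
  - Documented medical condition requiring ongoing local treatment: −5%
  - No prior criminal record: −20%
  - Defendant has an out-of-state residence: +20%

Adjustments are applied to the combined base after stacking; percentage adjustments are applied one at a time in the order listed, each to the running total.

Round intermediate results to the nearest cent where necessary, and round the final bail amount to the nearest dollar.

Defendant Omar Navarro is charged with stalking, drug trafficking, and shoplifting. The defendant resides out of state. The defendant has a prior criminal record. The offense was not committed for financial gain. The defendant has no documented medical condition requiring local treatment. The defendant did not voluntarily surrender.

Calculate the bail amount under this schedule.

Base amounts from the schedule: stalking $199,100; drug trafficking $318,000; shoplifting $6,400.
Stacking rule: highest base plus 60% of each additional charge. Highest is drug trafficking at $318,000. Additional: $199,100 × 60% = $119,460; $6,400 × 60% = $3,840. Combined base = $318,000 + $123,300 = $441,300.
Defendant has an out-of-state residence (+20%): $441,300 × 1.2 = $529,560.

$529,560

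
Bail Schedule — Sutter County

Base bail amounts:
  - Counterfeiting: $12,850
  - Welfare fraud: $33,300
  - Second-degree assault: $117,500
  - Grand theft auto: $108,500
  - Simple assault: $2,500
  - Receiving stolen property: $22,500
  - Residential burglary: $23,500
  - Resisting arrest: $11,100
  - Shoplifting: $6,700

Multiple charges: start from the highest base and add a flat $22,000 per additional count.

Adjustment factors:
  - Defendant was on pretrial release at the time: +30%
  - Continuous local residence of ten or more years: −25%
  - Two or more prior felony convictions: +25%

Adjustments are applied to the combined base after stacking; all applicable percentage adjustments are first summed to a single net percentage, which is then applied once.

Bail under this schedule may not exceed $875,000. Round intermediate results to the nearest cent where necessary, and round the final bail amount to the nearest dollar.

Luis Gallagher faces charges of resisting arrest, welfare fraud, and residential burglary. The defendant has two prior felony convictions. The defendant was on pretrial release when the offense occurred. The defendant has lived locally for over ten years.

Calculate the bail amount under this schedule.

Base amounts from the schedule: resisting arrest $11,100; welfare fraud $33,300; residential burglary $23,500.
Stacking rule: highest base plus $22,000 per additional charge. Highest is welfare fraud at $33,300; 2 additional charges → +$44,000. Combined base = $77,300.
Net percentage adjustment: +30% −25% +25% = +30%. $77,300 × 1.3 = $100,490.
$100,490 is within the $875,000 maximum.

$100,490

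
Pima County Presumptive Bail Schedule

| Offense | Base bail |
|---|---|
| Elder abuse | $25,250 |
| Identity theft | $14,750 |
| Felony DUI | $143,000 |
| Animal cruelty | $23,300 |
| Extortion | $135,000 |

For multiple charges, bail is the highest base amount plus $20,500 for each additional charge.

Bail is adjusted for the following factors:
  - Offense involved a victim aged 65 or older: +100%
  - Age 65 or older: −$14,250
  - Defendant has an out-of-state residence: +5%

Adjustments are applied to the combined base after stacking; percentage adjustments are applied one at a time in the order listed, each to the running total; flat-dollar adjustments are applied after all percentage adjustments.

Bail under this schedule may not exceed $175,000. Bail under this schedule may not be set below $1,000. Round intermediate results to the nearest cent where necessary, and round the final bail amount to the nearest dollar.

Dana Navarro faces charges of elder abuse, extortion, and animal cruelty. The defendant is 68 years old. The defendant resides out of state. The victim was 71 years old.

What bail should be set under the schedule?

Base amounts from the schedule: elder abuse $25,250; extortion $135,000; animal cruelty $23,300.
Stacking rule: highest base plus $20,500 per additional charge. Highest is extortion at $135,000; 2 additional charges → +$41,000. Combined base = $176,000.
Offense involved a victim aged 65 or older (+100%): $176,000 × 2 = $352,000.
Defendant has an out-of-state residence (+5%): $352,000 × 1.05 = $369,600.
Age 65 or older (−$14,250 flat): $369,600 − $14,250 = $355,350.
Result $355,350 exceeds the maximum of $175,000; bail is capped at $175,000.
$175,000 is at or above the $1,000 minimum.

$175,000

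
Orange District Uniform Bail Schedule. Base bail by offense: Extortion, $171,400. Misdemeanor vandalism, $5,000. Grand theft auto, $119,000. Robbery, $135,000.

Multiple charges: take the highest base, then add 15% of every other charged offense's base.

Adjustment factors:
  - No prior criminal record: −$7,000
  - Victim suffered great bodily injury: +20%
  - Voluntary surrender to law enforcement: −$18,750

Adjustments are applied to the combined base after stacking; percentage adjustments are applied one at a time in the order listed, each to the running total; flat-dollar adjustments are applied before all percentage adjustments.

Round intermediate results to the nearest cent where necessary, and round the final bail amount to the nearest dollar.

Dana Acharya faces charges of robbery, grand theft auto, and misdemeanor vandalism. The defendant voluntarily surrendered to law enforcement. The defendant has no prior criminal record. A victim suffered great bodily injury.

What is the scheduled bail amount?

Base amounts from the schedule: robbery $135,000; grand theft auto $119,000; misdemeanor vandalism $5,000.
Stacking rule: highest base plus 15% of each additional charge. Highest is robbery at $135,000. Additional: $119,000 × 15% = $17,850; $5,000 × 15% = $750. Combined base = $135,000 + $18,600 = $153,600.
No prior criminal record (−$7,000 flat): $153,600 − $7,000 = $146,600.
Voluntary surrender to law enforcement (−$18,750 flat): $146,600 − $18,750 = $127,850.
Victim suffered great bodily injury (+20%): $127,850 × 1.2 = $153,420.

$153,420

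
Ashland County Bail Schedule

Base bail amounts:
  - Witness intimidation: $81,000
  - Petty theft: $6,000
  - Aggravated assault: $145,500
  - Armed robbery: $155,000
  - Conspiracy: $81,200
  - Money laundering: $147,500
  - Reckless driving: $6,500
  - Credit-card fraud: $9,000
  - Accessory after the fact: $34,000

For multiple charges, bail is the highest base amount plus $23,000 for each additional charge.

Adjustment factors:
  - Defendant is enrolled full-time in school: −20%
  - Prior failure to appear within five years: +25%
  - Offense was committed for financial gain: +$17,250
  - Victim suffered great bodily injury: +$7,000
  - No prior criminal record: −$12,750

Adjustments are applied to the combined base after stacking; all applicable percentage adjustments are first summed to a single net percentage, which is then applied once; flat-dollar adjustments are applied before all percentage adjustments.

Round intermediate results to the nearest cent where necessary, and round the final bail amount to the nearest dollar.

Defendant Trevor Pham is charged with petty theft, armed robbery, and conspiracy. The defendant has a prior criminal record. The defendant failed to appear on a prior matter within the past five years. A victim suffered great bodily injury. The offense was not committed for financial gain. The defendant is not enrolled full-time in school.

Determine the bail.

$260,000

Base amounts from the schedule: petty theft $6,000; armed robbery $155,000; conspiracy $81,200.
Stacking rule: highest base plus $23,000 per additional charge. Highest is armed robbery at $155,000; 2 additional charges → +$46,000. Combined base = $201,000.
Victim suffered great bodily injury (+$7,000 flat): $201,000 + $7,000 = $208,000.
Prior failure to appear within five years (+25%): $208,000 × 1.25 = $260,000.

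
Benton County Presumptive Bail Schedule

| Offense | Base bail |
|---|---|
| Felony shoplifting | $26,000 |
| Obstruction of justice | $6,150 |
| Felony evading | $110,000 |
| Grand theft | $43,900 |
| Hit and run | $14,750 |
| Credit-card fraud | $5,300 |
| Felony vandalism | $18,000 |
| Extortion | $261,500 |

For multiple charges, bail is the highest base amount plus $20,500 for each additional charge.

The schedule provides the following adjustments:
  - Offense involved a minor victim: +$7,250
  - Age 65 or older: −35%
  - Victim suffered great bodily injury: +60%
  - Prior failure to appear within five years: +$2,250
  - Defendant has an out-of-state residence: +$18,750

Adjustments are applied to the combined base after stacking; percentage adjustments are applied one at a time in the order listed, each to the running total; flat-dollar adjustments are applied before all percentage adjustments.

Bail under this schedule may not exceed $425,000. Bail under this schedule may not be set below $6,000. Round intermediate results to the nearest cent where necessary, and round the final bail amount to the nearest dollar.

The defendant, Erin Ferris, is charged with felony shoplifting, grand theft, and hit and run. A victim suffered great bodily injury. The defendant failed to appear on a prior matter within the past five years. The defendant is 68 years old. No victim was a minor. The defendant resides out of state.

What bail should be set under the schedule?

$110,136

Base amounts from the schedule: felony shoplifting $26,000; grand theft $43,900; hit and run $14,750.
Stacking rule: highest base plus $20,500 per additional charge. Highest is grand theft at $43,900; 2 additional charges → +$41,000. Combined base = $84,900.
Prior failure to appear within five years (+$2,250 flat): $84,900 + $2,250 = $87,150.
Defendant has an out-of-state residence (+$18,750 flat): $87,150 + $18,750 = $105,900.
Age 65 or older (−35%): $105,900 × 0.65 = $68,835.
Victim suffered great bodily injury (+60%): $68,835 × 1.6 = $110,136.
$110,136 is within the $425,000 maximum.
$110,136 is at or above the $6,000 minimum.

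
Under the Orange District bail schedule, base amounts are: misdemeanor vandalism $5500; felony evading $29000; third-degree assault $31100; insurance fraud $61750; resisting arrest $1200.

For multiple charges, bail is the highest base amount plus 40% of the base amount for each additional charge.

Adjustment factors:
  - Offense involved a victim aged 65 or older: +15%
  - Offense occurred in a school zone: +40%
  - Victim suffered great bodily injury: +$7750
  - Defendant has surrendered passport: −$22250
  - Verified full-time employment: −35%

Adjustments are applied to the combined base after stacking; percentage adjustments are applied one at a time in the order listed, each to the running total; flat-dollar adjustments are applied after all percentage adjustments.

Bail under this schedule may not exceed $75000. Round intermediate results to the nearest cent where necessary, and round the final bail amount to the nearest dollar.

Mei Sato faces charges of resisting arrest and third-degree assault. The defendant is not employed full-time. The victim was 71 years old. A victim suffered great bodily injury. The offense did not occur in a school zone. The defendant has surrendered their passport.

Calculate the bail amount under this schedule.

$21817

Base amounts from the schedule: resisting arrest $1200; third-degree assault $31100.
Stacking rule: highest base plus 40% of each additional charge. Highest is third-degree assault at $31100. Additional: $1200 × 40% = $480. Combined base = $31100 + $480 = $31580.
Offense involved a victim aged 65 or older (+15%): $31580 × 1.15 = $36317.
Victim suffered great bodily injury (+$7750 flat): $36317 + $7750 = $44067.
Defendant has surrendered passport (−$22250 flat): $44067 − $22250 = $21817.
$21817 is within the $75000 maximum.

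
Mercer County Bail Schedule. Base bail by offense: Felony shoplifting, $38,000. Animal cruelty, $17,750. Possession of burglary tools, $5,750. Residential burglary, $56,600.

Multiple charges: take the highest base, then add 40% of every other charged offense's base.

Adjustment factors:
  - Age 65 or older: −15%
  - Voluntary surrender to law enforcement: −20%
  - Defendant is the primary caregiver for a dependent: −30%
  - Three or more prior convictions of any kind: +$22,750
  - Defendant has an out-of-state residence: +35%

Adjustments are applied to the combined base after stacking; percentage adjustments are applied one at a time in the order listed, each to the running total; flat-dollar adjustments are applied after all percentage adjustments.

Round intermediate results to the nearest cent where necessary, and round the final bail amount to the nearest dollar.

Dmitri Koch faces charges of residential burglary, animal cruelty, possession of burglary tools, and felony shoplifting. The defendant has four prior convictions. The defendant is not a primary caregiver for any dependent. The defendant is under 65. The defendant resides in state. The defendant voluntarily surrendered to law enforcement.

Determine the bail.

$87,710

Base amounts from the schedule: residential burglary $56,600; animal cruelty $17,750; possession of burglary tools $5,750; felony shoplifting $38,000.
Stacking rule: highest base plus 40% of each additional charge. Highest is residential burglary at $56,600. Additional: $17,750 × 40% = $7,100; $5,750 × 40% = $2,300; $38,000 × 40% = $15,200. Combined base = $56,600 + $24,600 = $81,200.
Voluntary surrender to law enforcement (−20%): $81,200 × 0.8 = $64,960.
Three or more prior convictions of any kind (+$22,750 flat): $64,960 + $22,750 = $87,710.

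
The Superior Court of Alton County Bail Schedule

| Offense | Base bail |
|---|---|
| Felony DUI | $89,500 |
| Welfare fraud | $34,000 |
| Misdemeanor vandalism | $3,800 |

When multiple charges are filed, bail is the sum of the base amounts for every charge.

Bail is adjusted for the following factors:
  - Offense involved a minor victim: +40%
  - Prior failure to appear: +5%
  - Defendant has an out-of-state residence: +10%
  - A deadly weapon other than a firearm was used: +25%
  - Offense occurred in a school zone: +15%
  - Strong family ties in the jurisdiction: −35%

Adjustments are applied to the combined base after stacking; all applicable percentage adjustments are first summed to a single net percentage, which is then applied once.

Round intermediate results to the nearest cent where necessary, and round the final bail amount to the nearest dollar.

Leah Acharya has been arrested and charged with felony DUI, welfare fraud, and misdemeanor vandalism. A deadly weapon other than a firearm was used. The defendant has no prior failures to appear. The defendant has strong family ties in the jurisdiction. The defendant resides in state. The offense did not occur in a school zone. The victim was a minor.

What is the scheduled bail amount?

$165,490

Base amounts from the schedule: felony DUI $89,500; welfare fraud $34,000; misdemeanor vandalism $3,800.
Stacking rule: sum of all bases. $89,500 + $34,000 + $3,800 = $127,300.
Net percentage adjustment: +40% +25% −35% = +30%. $127,300 × 1.3 = $165,490.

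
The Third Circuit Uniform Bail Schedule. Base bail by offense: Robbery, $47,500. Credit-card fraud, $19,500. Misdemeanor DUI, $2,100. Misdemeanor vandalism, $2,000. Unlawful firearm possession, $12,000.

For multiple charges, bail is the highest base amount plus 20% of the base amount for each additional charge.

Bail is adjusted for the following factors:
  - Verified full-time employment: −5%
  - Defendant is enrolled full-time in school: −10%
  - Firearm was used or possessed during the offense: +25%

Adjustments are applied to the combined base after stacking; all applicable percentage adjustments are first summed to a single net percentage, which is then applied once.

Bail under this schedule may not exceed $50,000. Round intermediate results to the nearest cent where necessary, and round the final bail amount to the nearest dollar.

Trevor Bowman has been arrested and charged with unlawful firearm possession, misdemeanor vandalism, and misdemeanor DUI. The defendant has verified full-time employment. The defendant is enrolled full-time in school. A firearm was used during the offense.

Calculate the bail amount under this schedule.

$14,102

Base amounts from the schedule: unlawful firearm possession $12,000; misdemeanor vandalism $2,000; misdemeanor DUI $2,100.
Stacking rule: highest base plus 20% of each additional charge. Highest is unlawful firearm possession at $12,000. Additional: $2,000 × 20% = $400; $2,100 × 20% = $420. Combined base = $12,000 + $820 = $12,820.
Net percentage adjustment: −5% −10% +25% = +10%. $12,820 × 1.1 = $14,102.
$14,102 is within the $50,000 maximum.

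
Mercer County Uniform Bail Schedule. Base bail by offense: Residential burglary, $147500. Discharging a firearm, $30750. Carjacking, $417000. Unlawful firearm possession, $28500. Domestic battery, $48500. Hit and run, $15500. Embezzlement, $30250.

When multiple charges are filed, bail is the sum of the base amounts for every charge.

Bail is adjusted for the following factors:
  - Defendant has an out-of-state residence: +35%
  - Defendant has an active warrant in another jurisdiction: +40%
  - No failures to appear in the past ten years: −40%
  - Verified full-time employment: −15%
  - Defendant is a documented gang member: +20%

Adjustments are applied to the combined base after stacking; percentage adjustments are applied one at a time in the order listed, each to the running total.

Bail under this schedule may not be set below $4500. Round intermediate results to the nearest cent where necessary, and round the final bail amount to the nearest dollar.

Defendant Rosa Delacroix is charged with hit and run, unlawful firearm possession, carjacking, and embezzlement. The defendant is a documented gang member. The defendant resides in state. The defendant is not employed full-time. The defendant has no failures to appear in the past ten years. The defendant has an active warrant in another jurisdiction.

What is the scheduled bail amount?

Base amounts from the schedule: hit and run $15500; unlawful firearm possession $28500; carjacking $417000; embezzlement $30250.
Stacking rule: sum of all bases. $15500 + $28500 + $417000 + $30250 = $491250.
Defendant has an active warrant in another jurisdiction (+40%): $491250 × 1.4 = $687750.
No failures to appear in the past ten years (−40%): $687750 × 0.6 = $412650.
Defendant is a documented gang member (+20%): $412650 × 1.2 = $495180.
$495180 is at or above the $4500 minimum.

$495180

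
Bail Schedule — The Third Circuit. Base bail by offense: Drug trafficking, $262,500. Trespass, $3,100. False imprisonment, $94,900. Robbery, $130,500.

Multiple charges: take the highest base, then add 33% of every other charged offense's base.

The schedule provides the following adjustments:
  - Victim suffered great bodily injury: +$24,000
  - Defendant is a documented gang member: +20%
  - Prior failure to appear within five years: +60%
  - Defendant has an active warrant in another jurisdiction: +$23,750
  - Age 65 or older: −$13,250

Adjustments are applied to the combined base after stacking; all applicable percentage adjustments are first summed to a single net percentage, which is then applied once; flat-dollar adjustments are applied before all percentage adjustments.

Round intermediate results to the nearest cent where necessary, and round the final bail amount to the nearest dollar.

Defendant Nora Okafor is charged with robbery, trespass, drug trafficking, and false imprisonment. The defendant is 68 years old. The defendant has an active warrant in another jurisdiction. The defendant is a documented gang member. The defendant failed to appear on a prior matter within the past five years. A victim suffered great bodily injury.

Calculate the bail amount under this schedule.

$670,329

Base amounts from the schedule: robbery $130,500; trespass $3,100; drug trafficking $262,500; false imprisonment $94,900.
Stacking rule: highest base plus 33% of each additional charge. Highest is drug trafficking at $262,500. Additional: $130,500 × 33% = $43,065; $3,100 × 33% = $1,023; $94,900 × 33% = $31,317. Combined base = $262,500 + $75,405 = $337,905.
Victim suffered great bodily injury (+$24,000 flat): $337,905 + $24,000 = $361,905.
Defendant has an active warrant in another jurisdiction (+$23,750 flat): $361,905 + $23,750 = $385,655.
Age 65 or older (−$13,250 flat): $385,655 − $13,250 = $372,405.
Net percentage adjustment: +20% +60% = +80%. $372,405 × 1.8 = $670,329.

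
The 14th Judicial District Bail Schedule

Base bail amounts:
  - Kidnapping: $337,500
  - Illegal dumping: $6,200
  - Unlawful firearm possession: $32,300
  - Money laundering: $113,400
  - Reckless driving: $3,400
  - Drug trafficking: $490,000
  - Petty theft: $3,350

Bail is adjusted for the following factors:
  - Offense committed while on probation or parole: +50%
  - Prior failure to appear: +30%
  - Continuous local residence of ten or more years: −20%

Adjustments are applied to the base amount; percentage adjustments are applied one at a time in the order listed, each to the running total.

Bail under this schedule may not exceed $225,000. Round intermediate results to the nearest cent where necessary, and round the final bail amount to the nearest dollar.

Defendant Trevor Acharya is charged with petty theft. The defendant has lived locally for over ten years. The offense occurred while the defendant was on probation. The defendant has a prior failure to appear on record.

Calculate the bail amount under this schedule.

Base amounts from the schedule: petty theft $3,350.
Single charge. Combined base = $3,350.
Offense committed while on probation or parole (+50%): $3,350 × 1.5 = $5,025.
Prior failure to appear (+30%): $5,025 × 1.3 = $6,532.50.
Continuous local residence of ten or more years (−20%): $6,532.50 × 0.8 = $5,226.
$5,226 is within the $225,000 maximum.

$5,226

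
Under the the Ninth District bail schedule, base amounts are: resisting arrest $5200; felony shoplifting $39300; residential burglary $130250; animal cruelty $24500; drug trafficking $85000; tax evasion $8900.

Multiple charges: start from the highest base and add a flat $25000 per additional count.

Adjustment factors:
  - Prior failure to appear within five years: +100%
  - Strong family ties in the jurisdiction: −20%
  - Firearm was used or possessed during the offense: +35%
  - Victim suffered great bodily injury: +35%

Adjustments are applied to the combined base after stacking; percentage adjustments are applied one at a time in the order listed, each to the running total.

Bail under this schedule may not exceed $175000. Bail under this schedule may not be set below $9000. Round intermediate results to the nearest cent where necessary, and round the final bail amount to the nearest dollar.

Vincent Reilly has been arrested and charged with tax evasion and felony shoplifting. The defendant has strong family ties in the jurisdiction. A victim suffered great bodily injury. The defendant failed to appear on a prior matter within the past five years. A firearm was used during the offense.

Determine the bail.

Base amounts from the schedule: tax evasion $8900; felony shoplifting $39300.
Stacking rule: highest base plus $25000 per additional charge. Highest is felony shoplifting at $39300; 1 additional charge → +$25000. Combined base = $64300.
Prior failure to appear within five years (+100%): $64300 × 2 = $128600.
Strong family ties in the jurisdiction (−20%): $128600 × 0.8 = $102880.
Firearm was used or possessed during the offense (+35%): $102880 × 1.35 = $138888.
Victim suffered great bodily injury (+35%): $138888 × 1.35 = $187498.80.
Result $187498.80 exceeds the maximum of $175000; bail is capped at $175000.
$175000 is at or above the $9000 minimum.

$175000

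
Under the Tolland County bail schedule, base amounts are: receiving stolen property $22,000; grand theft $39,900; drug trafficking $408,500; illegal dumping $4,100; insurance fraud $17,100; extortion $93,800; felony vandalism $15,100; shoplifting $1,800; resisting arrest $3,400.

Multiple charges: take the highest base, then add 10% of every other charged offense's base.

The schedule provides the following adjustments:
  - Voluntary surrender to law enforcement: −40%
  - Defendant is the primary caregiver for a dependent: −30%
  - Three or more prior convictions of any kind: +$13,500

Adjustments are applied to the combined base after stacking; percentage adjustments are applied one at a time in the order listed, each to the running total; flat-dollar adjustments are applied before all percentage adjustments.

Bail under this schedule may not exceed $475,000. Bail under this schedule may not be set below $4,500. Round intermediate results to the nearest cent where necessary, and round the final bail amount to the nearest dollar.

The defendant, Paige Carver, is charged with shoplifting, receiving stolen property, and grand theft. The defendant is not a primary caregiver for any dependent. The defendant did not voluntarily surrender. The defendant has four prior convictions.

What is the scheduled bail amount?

Base amounts from the schedule: shoplifting $1,800; receiving stolen property $22,000; grand theft $39,900.
Stacking rule: highest base plus 10% of each additional charge. Highest is grand theft at $39,900. Additional: $1,800 × 10% = $180; $22,000 × 10% = $2,200. Combined base = $39,900 + $2,380 = $42,280.
Three or more prior convictions of any kind (+$13,500 flat): $42,280 + $13,500 = $55,780.
$55,780 is within the $475,000 maximum.
$55,780 is at or above the $4,500 minimum.

$55,780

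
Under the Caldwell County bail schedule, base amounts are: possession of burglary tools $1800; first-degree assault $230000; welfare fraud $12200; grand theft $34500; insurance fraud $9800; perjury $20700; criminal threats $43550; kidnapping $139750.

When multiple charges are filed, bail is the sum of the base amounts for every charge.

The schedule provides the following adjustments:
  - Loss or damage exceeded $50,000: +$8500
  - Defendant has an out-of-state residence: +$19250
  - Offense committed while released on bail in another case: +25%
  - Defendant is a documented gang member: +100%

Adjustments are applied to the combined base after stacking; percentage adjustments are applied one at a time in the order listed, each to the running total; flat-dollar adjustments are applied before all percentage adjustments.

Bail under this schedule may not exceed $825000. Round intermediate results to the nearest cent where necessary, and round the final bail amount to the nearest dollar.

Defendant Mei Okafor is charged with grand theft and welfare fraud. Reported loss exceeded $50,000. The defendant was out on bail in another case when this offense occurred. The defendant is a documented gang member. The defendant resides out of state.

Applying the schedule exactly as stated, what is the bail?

$186125

Base amounts from the schedule: grand theft $34500; welfare fraud $12200.
Stacking rule: sum of all bases. $34500 + $12200 = $46700.
Loss or damage exceeded $50,000 (+$8500 flat): $46700 + $8500 = $55200.
Defendant has an out-of-state residence (+$19250 flat): $55200 + $19250 = $74450.
Offense committed while released on bail in another case (+25%): $74450 × 1.25 = $93062.50.
Defendant is a documented gang member (+100%): $93062.50 × 2 = $186125.
$186125 is within the $825000 maximum.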